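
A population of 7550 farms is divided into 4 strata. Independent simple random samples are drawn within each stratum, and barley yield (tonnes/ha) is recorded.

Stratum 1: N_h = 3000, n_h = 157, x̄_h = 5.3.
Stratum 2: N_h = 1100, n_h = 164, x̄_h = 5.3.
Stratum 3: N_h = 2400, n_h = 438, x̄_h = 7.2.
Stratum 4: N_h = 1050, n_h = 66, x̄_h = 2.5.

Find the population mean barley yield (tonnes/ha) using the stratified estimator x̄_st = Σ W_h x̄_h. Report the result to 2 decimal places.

N = Σ N_h = 7550. Stratum weights W_h = N_h/N.
x̄_st = (3000·5.3 + 1100·5.3 + 2400·7.2 + 1050·2.5) / 7550 = 5.5146

x̄_st ≈ 5.51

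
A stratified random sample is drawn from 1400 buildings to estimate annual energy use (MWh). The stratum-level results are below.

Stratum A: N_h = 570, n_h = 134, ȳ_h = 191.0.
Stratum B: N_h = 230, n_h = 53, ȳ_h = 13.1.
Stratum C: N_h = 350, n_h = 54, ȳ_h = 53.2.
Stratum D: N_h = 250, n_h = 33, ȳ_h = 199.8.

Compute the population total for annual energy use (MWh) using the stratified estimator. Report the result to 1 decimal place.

τ̂_st = Σ N_h ȳ_h = 570·191.0 + 230·13.1 + 350·53.2 + 250·199.8 = 180453.0

τ̂_st ≈ 180453.0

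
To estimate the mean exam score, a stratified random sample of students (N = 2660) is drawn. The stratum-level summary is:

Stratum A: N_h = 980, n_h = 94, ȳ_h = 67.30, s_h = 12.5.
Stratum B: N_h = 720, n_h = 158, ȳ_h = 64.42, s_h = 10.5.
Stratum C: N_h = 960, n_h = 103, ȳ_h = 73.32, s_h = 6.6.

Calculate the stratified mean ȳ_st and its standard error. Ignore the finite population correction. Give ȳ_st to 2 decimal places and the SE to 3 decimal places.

ȳ_st = Σ W_h ȳ_h = (980·67.30 + 720·64.42 + 960·73.32)/2660 = 68.69308
V̂(ȳ_st) = Σ W_h² s_h²/n_h, with W_h = N_h/N and N = 2660:
  stratum A: (980/2660)²·12.5²/94 = 0.225622
  stratum B: (720/2660)²·10.5²/158 = 0.0511238
  stratum C: (960/2660)²·6.6²/103 = 0.0550846
V̂(ȳ_st) = 0.33183
SE(ȳ_st) = √0.33183 = 0.576047

ȳ_st ≈ 68.69, SE ≈ 0.576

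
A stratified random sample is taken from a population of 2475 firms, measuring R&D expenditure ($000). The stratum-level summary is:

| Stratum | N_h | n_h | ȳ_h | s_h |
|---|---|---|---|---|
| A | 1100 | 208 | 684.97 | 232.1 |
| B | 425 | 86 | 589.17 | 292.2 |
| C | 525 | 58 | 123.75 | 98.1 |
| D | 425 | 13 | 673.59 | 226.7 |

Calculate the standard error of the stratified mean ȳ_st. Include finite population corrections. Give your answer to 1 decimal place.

V̂(ȳ_st) = Σ W_h² (1 − n_h/N_h) s_h²/n_h, with W_h = N_h/N and N = 2475:
  stratum A: (1100/2475)²·(1 − 208/1100)·232.1²/208 = 41.4853
  stratum B: (425/2475)²·(1 − 86/425)·292.2²/86 = 23.3507
  stratum C: (525/2475)²·(1 − 58/525)·98.1²/58 = 6.64104
  stratum D: (425/2475)²·(1 − 13/425)·226.7²/13 = 113.004
V̂(ȳ_st) = 184.481
SE(ȳ_st) = √184.481 = 13.5824

SE(ȳ_st) ≈ 13.6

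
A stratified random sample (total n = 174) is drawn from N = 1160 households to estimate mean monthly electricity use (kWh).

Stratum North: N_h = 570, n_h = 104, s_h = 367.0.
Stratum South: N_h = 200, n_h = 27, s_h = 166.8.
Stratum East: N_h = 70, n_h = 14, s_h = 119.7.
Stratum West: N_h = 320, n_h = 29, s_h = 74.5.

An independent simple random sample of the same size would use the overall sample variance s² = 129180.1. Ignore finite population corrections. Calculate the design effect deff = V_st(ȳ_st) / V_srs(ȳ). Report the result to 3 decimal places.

V̂(ȳ_st) = Σ W_h² s_h²/n_h, with W_h = N_h/N and N = 1160:
  stratum North: (570/1160)²·367.0²/104 = 312.703
  stratum South: (200/1160)²·166.8²/27 = 30.6318
  stratum East: (70/1160)²·119.7²/14 = 3.72684
  stratum West: (320/1160)²·74.5²/29 = 14.5646
V_st = 361.627
V_srs = s²/n = 129180.1/174 = 742.414
deff = V_st / V_srs = 361.627/742.414 = 0.4871

deff ≈ 0.487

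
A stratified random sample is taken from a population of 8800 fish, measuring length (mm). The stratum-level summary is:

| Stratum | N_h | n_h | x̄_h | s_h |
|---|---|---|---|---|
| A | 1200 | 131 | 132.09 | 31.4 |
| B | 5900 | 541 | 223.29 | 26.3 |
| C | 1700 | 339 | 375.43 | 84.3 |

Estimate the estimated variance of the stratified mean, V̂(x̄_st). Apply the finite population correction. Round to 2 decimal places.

V̂(x̄_st) ≈ 1.27

V̂(x̄_st) = Σ W_h² (1 − n_h/N_h) s_h²/n_h, with W_h = N_h/N and N = 8800:
  stratum A: (1200/8800)²·(1 − 131/1200)·31.4²/131 = 0.124676
  stratum B: (5900/8800)²·(1 − 541/5900)·26.3²/541 = 0.522017
  stratum C: (1700/8800)²·(1 − 339/1700)·84.3²/339 = 0.626321
V̂(x̄_st) = 1.27301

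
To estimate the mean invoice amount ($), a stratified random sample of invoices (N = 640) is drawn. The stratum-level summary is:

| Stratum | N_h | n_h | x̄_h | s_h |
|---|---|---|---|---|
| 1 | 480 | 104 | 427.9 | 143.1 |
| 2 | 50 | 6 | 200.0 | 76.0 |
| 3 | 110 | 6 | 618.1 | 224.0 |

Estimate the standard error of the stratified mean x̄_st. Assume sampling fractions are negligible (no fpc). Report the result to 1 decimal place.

V̂(x̄_st) = Σ W_h² s_h²/n_h, with W_h = N_h/N and N = 640:
  stratum 1: (480/640)²·143.1²/104 = 110.756
  stratum 2: (50/640)²·76.0²/6 = 5.87565
  stratum 3: (110/640)²·224.0²/6 = 247.042
V̂(x̄_st) = 363.674
SE(x̄_st) = √363.674 = 19.0702

SE(x̄_st) ≈ 19.1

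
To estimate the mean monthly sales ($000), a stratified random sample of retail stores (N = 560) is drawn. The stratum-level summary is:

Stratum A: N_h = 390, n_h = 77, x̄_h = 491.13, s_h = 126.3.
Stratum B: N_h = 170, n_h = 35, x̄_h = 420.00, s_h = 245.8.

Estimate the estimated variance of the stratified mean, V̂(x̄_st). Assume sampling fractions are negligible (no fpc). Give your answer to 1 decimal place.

V̂(x̄_st) = Σ W_h² s_h²/n_h, with W_h = N_h/N and N = 560:
  stratum A: (390/560)²·126.3²/77 = 100.478
  stratum B: (170/560)²·245.8²/35 = 159.081
V̂(x̄_st) = 259.558

V̂(x̄_st) ≈ 259.6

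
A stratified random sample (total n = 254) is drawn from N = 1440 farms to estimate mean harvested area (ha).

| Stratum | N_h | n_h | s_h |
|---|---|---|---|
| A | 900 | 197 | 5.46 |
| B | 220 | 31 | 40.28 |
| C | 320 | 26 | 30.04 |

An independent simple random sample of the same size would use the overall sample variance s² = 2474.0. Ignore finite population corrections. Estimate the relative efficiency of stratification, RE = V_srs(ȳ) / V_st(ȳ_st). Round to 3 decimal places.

RE ≈ 3.252

V̂(ȳ_st) = Σ W_h² s_h²/n_h, with W_h = N_h/N and N = 1440:
  stratum A: (900/1440)²·5.46²/197 = 0.0591125
  stratum B: (220/1440)²·40.28²/31 = 1.22162
  stratum C: (320/1440)²·30.04²/26 = 1.71396
V_st = 2.9947
V_srs = s²/n = 2474.0/254 = 9.74016
Relative efficiency = V_srs / V_st = 9.74016/2.9947 = 3.2525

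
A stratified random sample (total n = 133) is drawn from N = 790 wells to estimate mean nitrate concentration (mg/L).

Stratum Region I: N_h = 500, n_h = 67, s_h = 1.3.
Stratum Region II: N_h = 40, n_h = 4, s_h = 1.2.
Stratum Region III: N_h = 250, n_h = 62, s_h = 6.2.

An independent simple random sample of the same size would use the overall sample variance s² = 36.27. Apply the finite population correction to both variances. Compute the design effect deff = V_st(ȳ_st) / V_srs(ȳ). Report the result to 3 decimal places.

deff ≈ 0.248

V̂(ȳ_st) = Σ W_h² (1 − n_h/N_h) s_h²/n_h, with W_h = N_h/N and N = 790:
  stratum Region I: (500/790)²·(1 − 67/500)·1.3²/67 = 0.00875015
  stratum Region II: (40/790)²·(1 − 4/40)·1.2²/4 = 0.000830636
  stratum Region III: (250/790)²·(1 − 62/250)·6.2²/62 = 0.0466912
V_st = 0.056272
V_srs = (1 − 133/790)·36.27/133 = 0.226795
deff = V_st / V_srs = 0.056272/0.226795 = 0.2481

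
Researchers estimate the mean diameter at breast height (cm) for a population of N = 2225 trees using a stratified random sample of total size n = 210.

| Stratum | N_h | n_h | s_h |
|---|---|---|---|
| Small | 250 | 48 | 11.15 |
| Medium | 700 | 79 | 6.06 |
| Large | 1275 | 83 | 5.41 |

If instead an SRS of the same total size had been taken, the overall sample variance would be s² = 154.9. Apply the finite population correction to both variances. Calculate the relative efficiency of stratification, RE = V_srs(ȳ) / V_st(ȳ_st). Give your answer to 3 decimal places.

V̂(ȳ_st) = Σ W_h² (1 − n_h/N_h) s_h²/n_h, with W_h = N_h/N and N = 2225:
  stratum Small: (250/2225)²·(1 − 48/250)·11.15²/48 = 0.0264204
  stratum Medium: (700/2225)²·(1 − 79/700)·6.06²/79 = 0.0408176
  stratum Large: (1275/2225)²·(1 − 83/1275)·5.41²/83 = 0.108254
V_st = 0.175492
V_srs = (1 − 210/2225)·154.9/210 = 0.668001
Relative efficiency = V_srs / V_st = 0.668001/0.175492 = 3.8065

RE ≈ 3.806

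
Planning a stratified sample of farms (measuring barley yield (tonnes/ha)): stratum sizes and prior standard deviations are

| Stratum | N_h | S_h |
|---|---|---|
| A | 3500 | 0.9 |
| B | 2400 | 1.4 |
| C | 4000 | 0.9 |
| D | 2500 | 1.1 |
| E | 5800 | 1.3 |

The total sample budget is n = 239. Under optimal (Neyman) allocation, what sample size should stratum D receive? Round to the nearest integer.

32

Neyman allocation: n_h = n · N_h S_h / Σ N_i S_i, with n = 239.
  stratum A: N_h·S_h = 3500·0.9 = 3150.00
  stratum B: N_h·S_h = 2400·1.4 = 3360.00
  stratum C: N_h·S_h = 4000·0.9 = 3600.00
  stratum D: N_h·S_h = 2500·1.1 = 2750.00
  stratum E: N_h·S_h = 5800·1.3 = 7540.00
Σ N_h S_h = 20400.00
n for stratum D = 239·2750.00/20400.00 = 32.218 → 32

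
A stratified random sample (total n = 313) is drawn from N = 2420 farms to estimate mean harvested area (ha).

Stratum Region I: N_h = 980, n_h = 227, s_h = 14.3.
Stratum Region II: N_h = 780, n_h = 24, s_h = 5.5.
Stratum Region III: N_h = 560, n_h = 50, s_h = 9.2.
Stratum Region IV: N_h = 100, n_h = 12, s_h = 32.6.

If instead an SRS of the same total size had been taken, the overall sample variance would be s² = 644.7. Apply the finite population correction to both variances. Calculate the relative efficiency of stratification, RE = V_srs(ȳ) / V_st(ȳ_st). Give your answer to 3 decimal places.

V̂(ȳ_st) = Σ W_h² (1 − n_h/N_h) s_h²/n_h, with W_h = N_h/N and N = 2420:
  stratum Region I: (980/2420)²·(1 − 227/980)·14.3²/227 = 0.113511
  stratum Region II: (780/2420)²·(1 − 24/780)·5.5²/24 = 0.126911
  stratum Region III: (560/2420)²·(1 − 50/560)·9.2²/50 = 0.082553
  stratum Region IV: (100/2420)²·(1 − 12/100)·32.6²/12 = 0.133078
V_st = 0.456053
V_srs = (1 − 313/2420)·644.7/313 = 1.79334
Relative efficiency = V_srs / V_st = 1.79334/0.456053 = 3.9323

RE ≈ 3.932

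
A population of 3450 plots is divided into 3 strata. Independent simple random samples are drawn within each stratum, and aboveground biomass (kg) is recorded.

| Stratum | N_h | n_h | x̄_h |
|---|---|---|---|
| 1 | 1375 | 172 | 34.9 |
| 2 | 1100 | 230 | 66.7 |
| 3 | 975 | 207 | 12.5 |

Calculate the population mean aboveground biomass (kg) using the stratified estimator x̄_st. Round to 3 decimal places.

x̄_st ≈ 38.709

N = Σ N_h = 3450. Stratum weights W_h = N_h/N.
x̄_st = (1375·34.9 + 1100·66.7 + 975·12.5) / 3450 = 38.70870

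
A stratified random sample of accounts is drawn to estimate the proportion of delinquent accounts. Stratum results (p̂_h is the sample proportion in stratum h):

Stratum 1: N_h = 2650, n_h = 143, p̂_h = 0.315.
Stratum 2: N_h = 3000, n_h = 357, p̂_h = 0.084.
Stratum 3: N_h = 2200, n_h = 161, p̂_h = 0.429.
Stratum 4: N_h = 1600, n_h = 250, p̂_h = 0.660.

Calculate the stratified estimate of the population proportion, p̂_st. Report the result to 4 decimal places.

N = 9450; stratum weights W_h = N_h/N.
p̂_st = Σ W_h p̂_h = (2650·0.315 + 3000·0.084 + 2200·0.429 + 1600·0.660)/9450 = 0.32662

p̂_st ≈ 0.3266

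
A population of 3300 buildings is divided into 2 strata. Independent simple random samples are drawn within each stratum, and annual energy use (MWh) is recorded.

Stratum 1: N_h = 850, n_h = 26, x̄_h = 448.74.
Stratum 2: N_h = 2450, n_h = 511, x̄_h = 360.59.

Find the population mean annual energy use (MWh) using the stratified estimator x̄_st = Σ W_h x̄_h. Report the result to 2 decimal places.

N = Σ N_h = 3300. Stratum weights W_h = N_h/N.
x̄_st = (850·448.74 + 2450·360.59) / 3300 = 383.2953

x̄_st ≈ 383.30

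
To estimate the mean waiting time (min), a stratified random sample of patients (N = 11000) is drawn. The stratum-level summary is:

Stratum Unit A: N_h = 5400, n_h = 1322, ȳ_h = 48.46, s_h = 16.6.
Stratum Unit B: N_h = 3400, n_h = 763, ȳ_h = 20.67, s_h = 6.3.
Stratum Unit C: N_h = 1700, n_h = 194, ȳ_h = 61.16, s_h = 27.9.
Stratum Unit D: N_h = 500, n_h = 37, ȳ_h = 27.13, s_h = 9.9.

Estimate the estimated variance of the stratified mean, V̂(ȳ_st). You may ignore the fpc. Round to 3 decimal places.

V̂(ȳ_st) = Σ W_h² s_h²/n_h, with W_h = N_h/N and N = 11000:
  stratum Unit A: (5400/11000)²·16.6²/1322 = 0.0502327
  stratum Unit B: (3400/11000)²·6.3²/763 = 0.00496969
  stratum Unit C: (1700/11000)²·27.9²/194 = 0.0958339
  stratum Unit D: (500/11000)²·9.9²/37 = 0.00547297
V̂(ȳ_st) = 0.156509

V̂(ȳ_st) ≈ 0.157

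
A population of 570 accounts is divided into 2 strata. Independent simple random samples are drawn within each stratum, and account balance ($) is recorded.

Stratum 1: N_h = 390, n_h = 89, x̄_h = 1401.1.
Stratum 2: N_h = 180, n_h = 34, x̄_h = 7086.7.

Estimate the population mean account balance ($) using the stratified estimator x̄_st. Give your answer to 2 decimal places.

x̄_st ≈ 3196.55

N = Σ N_h = 570. Stratum weights W_h = N_h/N.
x̄_st = (390·1401.1 + 180·7086.7) / 570 = 3196.5526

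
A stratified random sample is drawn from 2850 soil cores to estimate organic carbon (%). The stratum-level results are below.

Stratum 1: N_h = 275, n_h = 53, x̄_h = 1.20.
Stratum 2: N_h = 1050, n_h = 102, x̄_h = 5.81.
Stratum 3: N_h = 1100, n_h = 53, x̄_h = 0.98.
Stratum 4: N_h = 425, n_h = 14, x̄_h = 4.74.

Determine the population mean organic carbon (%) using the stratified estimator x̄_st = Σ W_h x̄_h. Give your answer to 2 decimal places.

N = Σ N_h = 2850. Stratum weights W_h = N_h/N.
x̄_st = (275·1.20 + 1050·5.81 + 1100·0.98 + 425·4.74) / 2850 = 3.3414

x̄_st ≈ 3.34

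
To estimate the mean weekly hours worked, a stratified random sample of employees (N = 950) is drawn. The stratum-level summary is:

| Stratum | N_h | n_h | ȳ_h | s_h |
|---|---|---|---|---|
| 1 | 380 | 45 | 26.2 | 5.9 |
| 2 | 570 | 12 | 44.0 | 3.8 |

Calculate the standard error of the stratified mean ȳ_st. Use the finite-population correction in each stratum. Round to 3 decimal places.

SE(ȳ_st) ≈ 0.730

V̂(ȳ_st) = Σ W_h² (1 − n_h/N_h) s_h²/n_h, with W_h = N_h/N and N = 950:
  stratum 1: (380/950)²·(1 − 45/380)·5.9²/45 = 0.109112
  stratum 2: (570/950)²·(1 − 12/570)·3.8²/12 = 0.42408
V̂(ȳ_st) = 0.533192
SE(ȳ_st) = √0.533192 = 0.7302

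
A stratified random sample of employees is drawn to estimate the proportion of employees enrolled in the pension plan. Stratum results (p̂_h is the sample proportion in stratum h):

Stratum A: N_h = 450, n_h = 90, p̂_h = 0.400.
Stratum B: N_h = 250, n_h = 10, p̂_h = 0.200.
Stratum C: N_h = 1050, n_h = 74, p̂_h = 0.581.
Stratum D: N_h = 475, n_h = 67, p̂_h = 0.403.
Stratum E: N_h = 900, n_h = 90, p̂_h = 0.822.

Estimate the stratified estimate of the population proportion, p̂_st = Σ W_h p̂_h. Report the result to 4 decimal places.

p̂_st ≈ 0.5668

N = 3125; stratum weights W_h = N_h/N.
p̂_st = Σ W_h p̂_h = (450·0.400 + 250·0.200 + 1050·0.581 + 475·0.403 + 900·0.822)/3125 = 0.56681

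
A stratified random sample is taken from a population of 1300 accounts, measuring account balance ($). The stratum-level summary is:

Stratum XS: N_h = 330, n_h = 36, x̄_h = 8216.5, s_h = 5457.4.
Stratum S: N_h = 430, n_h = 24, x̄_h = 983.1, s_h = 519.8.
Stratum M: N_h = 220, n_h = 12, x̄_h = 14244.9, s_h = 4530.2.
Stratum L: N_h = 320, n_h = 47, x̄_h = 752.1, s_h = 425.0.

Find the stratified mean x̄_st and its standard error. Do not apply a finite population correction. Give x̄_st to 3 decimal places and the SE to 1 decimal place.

x̄_st ≈ 5006.714, SE ≈ 322.1

x̄_st = Σ W_h x̄_h = (330·8216.5 + 430·983.1 + 220·14244.9 + 320·752.1)/1300 = 5006.71385
V̂(x̄_st) = Σ W_h² s_h²/n_h, with W_h = N_h/N and N = 1300:
  stratum XS: (330/1300)²·5457.4²/36 = 53310.2
  stratum S: (430/1300)²·519.8²/24 = 1231.72
  stratum M: (220/1300)²·4530.2²/12 = 48979.3
  stratum L: (320/1300)²·425.0²/47 = 232.859
V̂(x̄_st) = 103754
SE(x̄_st) = √103754 = 322.109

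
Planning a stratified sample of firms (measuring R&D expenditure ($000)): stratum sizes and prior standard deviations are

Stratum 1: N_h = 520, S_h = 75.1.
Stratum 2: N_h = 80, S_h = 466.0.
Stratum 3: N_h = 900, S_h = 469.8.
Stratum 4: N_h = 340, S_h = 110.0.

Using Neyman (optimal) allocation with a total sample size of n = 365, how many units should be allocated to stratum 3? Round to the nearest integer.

Neyman allocation: n_h = n · N_h S_h / Σ N_i S_i, with n = 365.
  stratum 1: N_h·S_h = 520·75.1 = 39052.00
  stratum 2: N_h·S_h = 80·466.0 = 37280.00
  stratum 3: N_h·S_h = 900·469.8 = 422820.00
  stratum 4: N_h·S_h = 340·110.0 = 37400.00
Σ N_h S_h = 536552.00
n for stratum 3 = 365·422820.00/536552.00 = 287.632 → 288

288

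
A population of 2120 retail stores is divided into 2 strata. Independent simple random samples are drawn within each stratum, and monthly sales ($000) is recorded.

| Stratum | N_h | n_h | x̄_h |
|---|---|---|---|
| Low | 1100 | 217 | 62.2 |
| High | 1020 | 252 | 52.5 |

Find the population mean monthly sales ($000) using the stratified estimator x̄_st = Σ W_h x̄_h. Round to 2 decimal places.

N = Σ N_h = 2120. Stratum weights W_h = N_h/N.
x̄_st = (1100·62.2 + 1020·52.5) / 2120 = 57.5330

x̄_st ≈ 57.53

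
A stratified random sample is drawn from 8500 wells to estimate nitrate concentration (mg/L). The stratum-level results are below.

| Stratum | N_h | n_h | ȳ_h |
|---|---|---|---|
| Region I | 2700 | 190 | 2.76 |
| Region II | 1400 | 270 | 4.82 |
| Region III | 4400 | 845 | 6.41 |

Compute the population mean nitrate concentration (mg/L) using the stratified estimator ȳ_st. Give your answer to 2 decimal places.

N = Σ N_h = 8500. Stratum weights W_h = N_h/N.
ȳ_st = (2700·2.76 + 1400·4.82 + 4400·6.41) / 8500 = 4.9887

ȳ_st ≈ 4.99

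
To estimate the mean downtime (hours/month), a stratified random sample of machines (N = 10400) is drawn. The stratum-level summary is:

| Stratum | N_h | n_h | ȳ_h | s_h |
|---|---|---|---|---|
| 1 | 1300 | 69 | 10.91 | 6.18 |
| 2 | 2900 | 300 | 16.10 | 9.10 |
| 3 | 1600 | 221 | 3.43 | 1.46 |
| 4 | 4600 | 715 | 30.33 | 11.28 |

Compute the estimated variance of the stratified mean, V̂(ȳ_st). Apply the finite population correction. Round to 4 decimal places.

V̂(ȳ_st) = Σ W_h² (1 − n_h/N_h) s_h²/n_h, with W_h = N_h/N and N = 10400:
  stratum 1: (1300/10400)²·(1 − 69/1300)·6.18²/69 = 0.0081896
  stratum 2: (2900/10400)²·(1 − 300/2900)·9.10²/300 = 0.0192427
  stratum 3: (1600/10400)²·(1 − 221/1600)·1.46²/221 = 0.000196757
  stratum 4: (4600/10400)²·(1 − 715/4600)·11.28²/715 = 0.0294032
V̂(ȳ_st) = 0.0570322

V̂(ȳ_st) ≈ 0.0570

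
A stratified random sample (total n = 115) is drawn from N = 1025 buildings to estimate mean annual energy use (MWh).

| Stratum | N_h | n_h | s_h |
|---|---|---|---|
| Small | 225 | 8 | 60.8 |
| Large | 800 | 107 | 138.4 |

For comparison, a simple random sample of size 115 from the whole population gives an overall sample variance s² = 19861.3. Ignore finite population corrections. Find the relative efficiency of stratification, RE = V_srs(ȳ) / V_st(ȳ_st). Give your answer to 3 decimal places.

RE ≈ 1.315

V̂(ȳ_st) = Σ W_h² s_h²/n_h, with W_h = N_h/N and N = 1025:
  stratum Small: (225/1025)²·60.8²/8 = 22.2656
  stratum Large: (800/1025)²·138.4²/107 = 109.049
V_st = 131.314
V_srs = s²/n = 19861.3/115 = 172.707
Relative efficiency = V_srs / V_st = 172.707/131.314 = 1.3152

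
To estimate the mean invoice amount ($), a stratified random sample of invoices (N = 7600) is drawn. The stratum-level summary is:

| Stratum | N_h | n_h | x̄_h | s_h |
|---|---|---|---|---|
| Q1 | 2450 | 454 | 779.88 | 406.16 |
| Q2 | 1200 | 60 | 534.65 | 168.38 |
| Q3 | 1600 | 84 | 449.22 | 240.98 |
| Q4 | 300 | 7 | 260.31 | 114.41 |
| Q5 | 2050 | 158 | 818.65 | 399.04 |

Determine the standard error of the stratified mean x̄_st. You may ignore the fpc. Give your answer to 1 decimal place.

SE(x̄_st) ≈ 12.5

V̂(x̄_st) = Σ W_h² s_h²/n_h, with W_h = N_h/N and N = 7600:
  stratum Q1: (2450/7600)²·406.16²/454 = 37.761
  stratum Q2: (1200/7600)²·168.38²/60 = 11.7805
  stratum Q3: (1600/7600)²·240.98²/84 = 30.6405
  stratum Q4: (300/7600)²·114.41²/7 = 2.9137
  stratum Q5: (2050/7600)²·399.04²/158 = 73.3257
V̂(x̄_st) = 156.421
SE(x̄_st) = √156.421 = 12.5069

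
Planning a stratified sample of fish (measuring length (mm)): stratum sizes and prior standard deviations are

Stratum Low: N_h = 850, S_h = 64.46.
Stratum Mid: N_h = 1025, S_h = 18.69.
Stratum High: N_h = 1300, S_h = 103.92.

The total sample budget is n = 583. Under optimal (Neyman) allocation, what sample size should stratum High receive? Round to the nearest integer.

Neyman allocation: n_h = n · N_h S_h / Σ N_i S_i, with n = 583.
  stratum Low: N_h·S_h = 850·64.46 = 54791.00
  stratum Mid: N_h·S_h = 1025·18.69 = 19157.25
  stratum High: N_h·S_h = 1300·103.92 = 135096.00
Σ N_h S_h = 209044.25
n for stratum High = 583·135096.00/209044.25 = 376.767 → 377

377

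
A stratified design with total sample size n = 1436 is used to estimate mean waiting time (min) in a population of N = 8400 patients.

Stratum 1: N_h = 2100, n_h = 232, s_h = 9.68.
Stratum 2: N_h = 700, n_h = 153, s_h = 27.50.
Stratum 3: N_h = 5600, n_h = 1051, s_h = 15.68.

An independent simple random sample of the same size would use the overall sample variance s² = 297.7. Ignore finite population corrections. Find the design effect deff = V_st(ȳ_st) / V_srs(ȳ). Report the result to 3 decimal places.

V̂(ȳ_st) = Σ W_h² s_h²/n_h, with W_h = N_h/N and N = 8400:
  stratum 1: (2100/8400)²·9.68²/232 = 0.0252431
  stratum 2: (700/8400)²·27.50²/153 = 0.0343251
  stratum 3: (5600/8400)²·15.68²/1051 = 0.10397
V_st = 0.163538
V_srs = s²/n = 297.7/1436 = 0.207312
deff = V_st / V_srs = 0.163538/0.207312 = 0.7888

deff ≈ 0.789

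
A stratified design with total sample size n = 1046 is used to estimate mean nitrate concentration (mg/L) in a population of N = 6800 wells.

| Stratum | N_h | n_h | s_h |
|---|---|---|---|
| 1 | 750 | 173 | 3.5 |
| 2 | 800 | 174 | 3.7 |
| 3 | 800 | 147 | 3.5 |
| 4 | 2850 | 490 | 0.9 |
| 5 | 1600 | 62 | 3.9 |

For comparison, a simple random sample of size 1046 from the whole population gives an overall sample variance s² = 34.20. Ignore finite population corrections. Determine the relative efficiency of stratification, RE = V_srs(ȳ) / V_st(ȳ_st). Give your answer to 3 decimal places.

RE ≈ 1.926

V̂(ȳ_st) = Σ W_h² s_h²/n_h, with W_h = N_h/N and N = 6800:
  stratum 1: (750/6800)²·3.5²/173 = 0.00086138
  stratum 2: (800/6800)²·3.7²/174 = 0.00108897
  stratum 3: (800/6800)²·3.5²/147 = 0.0011534
  stratum 4: (2850/6800)²·0.9²/490 = 0.000290376
  stratum 5: (1600/6800)²·3.9²/62 = 0.0135819
V_st = 0.016976
V_srs = s²/n = 34.20/1046 = 0.032696
Relative efficiency = V_srs / V_st = 0.032696/0.016976 = 1.9260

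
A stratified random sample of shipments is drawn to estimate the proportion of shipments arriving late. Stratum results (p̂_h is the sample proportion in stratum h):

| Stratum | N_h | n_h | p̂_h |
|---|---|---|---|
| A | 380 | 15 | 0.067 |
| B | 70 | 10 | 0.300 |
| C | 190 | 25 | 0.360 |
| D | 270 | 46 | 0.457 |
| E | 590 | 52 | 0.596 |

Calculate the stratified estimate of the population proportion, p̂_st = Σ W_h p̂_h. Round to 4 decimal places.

N = 1500; stratum weights W_h = N_h/N.
p̂_st = Σ W_h p̂_h = (380·0.067 + 70·0.300 + 190·0.360 + 270·0.457 + 590·0.596)/1500 = 0.39326

p̂_st ≈ 0.3933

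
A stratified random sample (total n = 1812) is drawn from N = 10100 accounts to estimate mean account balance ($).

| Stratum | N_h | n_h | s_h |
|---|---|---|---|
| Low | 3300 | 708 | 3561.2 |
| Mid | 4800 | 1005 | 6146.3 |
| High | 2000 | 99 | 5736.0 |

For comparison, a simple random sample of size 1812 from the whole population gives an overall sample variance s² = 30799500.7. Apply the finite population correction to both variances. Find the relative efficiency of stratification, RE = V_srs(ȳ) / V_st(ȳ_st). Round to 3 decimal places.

V̂(ȳ_st) = Σ W_h² (1 − n_h/N_h) s_h²/n_h, with W_h = N_h/N and N = 10100:
  stratum Low: (3300/10100)²·(1 − 708/3300)·3561.2²/708 = 1501.99
  stratum Mid: (4800/10100)²·(1 − 1005/4800)·6146.3²/1005 = 6712.31
  stratum High: (2000/10100)²·(1 − 99/2000)·5736.0²/99 = 12386.6
V_st = 20600.9
V_srs = (1 − 1812/10100)·30799500.7/1812 = 13948.1
Relative efficiency = V_srs / V_st = 13948.1/20600.9 = 0.6771

RE ≈ 0.677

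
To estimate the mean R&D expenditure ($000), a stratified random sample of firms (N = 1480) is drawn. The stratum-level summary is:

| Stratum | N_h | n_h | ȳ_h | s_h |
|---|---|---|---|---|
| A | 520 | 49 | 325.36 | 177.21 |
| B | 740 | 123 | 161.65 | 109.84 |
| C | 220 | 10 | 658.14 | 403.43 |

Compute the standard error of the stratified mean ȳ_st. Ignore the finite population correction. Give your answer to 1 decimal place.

V̂(ȳ_st) = Σ W_h² s_h²/n_h, with W_h = N_h/N and N = 1480:
  stratum A: (520/1480)²·177.21²/49 = 79.1159
  stratum B: (740/1480)²·109.84²/123 = 24.522
  stratum C: (220/1480)²·403.43²/10 = 359.632
V̂(ȳ_st) = 463.27
SE(ȳ_st) = √463.27 = 21.5237

SE(ȳ_st) ≈ 21.5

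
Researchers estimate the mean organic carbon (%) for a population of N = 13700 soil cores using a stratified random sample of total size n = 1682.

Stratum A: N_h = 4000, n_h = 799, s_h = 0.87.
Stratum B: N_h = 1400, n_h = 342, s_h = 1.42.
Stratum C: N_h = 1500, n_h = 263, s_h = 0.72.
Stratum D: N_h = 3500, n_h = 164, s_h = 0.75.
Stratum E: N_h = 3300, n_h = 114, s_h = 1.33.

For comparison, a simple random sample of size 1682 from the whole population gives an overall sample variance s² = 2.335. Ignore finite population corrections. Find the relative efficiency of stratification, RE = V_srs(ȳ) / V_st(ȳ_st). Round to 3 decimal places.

RE ≈ 1.076

V̂(ȳ_st) = Σ W_h² s_h²/n_h, with W_h = N_h/N and N = 13700:
  stratum A: (4000/13700)²·0.87²/799 = 8.07552e-05
  stratum B: (1400/13700)²·1.42²/342 = 6.15695e-05
  stratum C: (1500/13700)²·0.72²/263 = 2.36293e-05
  stratum D: (3500/13700)²·0.75²/164 = 0.000223859
  stratum E: (3300/13700)²·1.33²/114 = 0.000900296
V_st = 0.00129011
V_srs = s²/n = 2.335/1682 = 0.00138823
Relative efficiency = V_srs / V_st = 0.00138823/0.00129011 = 1.0761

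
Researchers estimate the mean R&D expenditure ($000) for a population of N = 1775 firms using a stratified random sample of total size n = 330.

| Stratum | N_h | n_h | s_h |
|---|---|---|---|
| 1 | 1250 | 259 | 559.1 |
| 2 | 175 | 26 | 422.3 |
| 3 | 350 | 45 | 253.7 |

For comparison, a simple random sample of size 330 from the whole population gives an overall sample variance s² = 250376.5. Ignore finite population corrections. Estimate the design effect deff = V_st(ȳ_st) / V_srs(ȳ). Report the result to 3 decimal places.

V̂(ȳ_st) = Σ W_h² s_h²/n_h, with W_h = N_h/N and N = 1775:
  stratum 1: (1250/1775)²·559.1²/259 = 598.553
  stratum 2: (175/1775)²·422.3²/26 = 66.6727
  stratum 3: (350/1775)²·253.7²/45 = 55.6119
V_st = 720.838
V_srs = s²/n = 250376.5/330 = 758.717
deff = V_st / V_srs = 720.838/758.717 = 0.9501

deff ≈ 0.950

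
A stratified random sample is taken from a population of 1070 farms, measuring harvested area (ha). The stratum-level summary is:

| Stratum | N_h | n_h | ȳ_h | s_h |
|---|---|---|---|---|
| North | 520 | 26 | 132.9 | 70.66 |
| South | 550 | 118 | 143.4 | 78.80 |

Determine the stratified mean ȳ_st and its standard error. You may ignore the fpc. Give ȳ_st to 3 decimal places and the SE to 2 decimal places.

ȳ_st = Σ W_h ȳ_h = (520·132.9 + 550·143.4)/1070 = 138.29720
V̂(ȳ_st) = Σ W_h² s_h²/n_h, with W_h = N_h/N and N = 1070:
  stratum North: (520/1070)²·70.66²/26 = 45.3537
  stratum South: (550/1070)²·78.80²/118 = 13.9036
V̂(ȳ_st) = 59.2574
SE(ȳ_st) = √59.2574 = 7.69788

ȳ_st ≈ 138.297, SE ≈ 7.70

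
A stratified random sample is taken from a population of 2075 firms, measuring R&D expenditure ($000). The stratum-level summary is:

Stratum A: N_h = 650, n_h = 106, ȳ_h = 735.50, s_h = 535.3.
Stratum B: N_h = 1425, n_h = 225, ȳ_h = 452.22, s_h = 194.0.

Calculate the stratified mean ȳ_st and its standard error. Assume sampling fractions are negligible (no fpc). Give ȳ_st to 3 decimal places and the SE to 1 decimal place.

ȳ_st = Σ W_h ȳ_h = (650·735.50 + 1425·452.22)/2075 = 540.95831
V̂(ȳ_st) = Σ W_h² s_h²/n_h, with W_h = N_h/N and N = 2075:
  stratum A: (650/2075)²·535.3²/106 = 265.264
  stratum B: (1425/2075)²·194.0²/225 = 78.8886
V̂(ȳ_st) = 344.153
SE(ȳ_st) = √344.153 = 18.5514

ȳ_st ≈ 540.958, SE ≈ 18.6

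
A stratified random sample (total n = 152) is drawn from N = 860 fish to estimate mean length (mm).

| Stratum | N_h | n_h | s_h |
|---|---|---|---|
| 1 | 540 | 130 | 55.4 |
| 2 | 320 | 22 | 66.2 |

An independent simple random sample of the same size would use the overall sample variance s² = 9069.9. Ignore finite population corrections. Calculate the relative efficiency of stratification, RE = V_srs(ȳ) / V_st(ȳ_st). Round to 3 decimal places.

RE ≈ 1.618

V̂(ȳ_st) = Σ W_h² s_h²/n_h, with W_h = N_h/N and N = 860:
  stratum 1: (540/860)²·55.4²/130 = 9.30822
  stratum 2: (320/860)²·66.2²/22 = 27.5801
V_st = 36.8884
V_srs = s²/n = 9069.9/152 = 59.6704
Relative efficiency = V_srs / V_st = 59.6704/36.8884 = 1.6176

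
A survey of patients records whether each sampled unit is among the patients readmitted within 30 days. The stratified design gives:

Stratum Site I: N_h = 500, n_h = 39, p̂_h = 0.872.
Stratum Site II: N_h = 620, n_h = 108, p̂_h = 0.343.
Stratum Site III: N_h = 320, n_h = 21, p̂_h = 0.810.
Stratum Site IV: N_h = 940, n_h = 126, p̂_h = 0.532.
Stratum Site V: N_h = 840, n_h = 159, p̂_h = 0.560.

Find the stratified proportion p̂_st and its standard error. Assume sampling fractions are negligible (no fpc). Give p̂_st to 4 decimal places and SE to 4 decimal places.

N = 3220; stratum weights W_h = N_h/N.
p̂_st = Σ W_h p̂_h = (500·0.872 + 620·0.343 + 320·0.810 + 940·0.532 + 840·0.560)/3220 = 0.58334
V̂(p̂_st) = Σ W_h² p̂_h(1−p̂_h)/(n_h−1):
  stratum Site I: (500/3220)²·0.872·0.128/38 = 7.08225e-05
  stratum Site II: (620/3220)²·0.343·0.657/107 = 7.80814e-05
  stratum Site III: (320/3220)²·0.810·0.190/20 = 7.59971e-05
  stratum Site IV: (940/3220)²·0.532·0.468/125 = 0.000169743
  stratum Site V: (840/3220)²·0.560·0.440/158 = 0.000106128
V̂(p̂_st) = 0.000500772; SE = √V̂ = 0.0223779

p̂_st ≈ 0.5833, SE ≈ 0.0224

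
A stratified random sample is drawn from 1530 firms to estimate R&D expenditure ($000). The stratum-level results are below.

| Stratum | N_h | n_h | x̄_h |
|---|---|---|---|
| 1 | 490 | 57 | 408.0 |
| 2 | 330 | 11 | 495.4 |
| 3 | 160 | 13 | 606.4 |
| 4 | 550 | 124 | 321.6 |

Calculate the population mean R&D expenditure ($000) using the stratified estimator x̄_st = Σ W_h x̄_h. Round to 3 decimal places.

x̄_st ≈ 416.540

N = Σ N_h = 1530. Stratum weights W_h = N_h/N.
x̄_st = (490·408.0 + 330·495.4 + 160·606.4 + 550·321.6) / 1530 = 416.53987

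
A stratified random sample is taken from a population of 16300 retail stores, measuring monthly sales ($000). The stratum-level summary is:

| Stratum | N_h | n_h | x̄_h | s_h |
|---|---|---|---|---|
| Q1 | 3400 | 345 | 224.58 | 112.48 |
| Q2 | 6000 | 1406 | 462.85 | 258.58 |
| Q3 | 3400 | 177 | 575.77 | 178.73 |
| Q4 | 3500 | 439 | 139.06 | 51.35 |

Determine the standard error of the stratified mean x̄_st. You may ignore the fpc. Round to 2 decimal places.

SE(x̄_st) ≈ 4.02

V̂(x̄_st) = Σ W_h² s_h²/n_h, with W_h = N_h/N and N = 16300:
  stratum Q1: (3400/16300)²·112.48²/345 = 1.59556
  stratum Q2: (6000/16300)²·258.58²/1406 = 6.44365
  stratum Q3: (3400/16300)²·178.73²/177 = 7.85243
  stratum Q4: (3500/16300)²·51.35²/439 = 0.276935
V̂(x̄_st) = 16.1686
SE(x̄_st) = √16.1686 = 4.02102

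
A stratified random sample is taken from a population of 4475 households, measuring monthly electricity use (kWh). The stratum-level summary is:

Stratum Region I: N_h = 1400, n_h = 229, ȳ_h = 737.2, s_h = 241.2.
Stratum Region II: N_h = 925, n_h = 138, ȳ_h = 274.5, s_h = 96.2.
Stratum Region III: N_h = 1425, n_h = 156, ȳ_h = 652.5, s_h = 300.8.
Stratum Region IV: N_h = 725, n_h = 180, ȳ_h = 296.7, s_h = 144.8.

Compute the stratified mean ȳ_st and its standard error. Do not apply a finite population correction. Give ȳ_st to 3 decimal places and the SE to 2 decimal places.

ȳ_st = Σ W_h ȳ_h = (1400·737.2 + 925·274.5 + 1425·652.5 + 725·296.7)/4475 = 543.22067
V̂(ȳ_st) = Σ W_h² s_h²/n_h, with W_h = N_h/N and N = 4475:
  stratum Region I: (1400/4475)²·241.2²/229 = 24.865
  stratum Region II: (925/4475)²·96.2²/138 = 2.86529
  stratum Region III: (1425/4475)²·300.8²/156 = 58.8132
  stratum Region IV: (725/4475)²·144.8²/180 = 3.05742
V̂(ȳ_st) = 89.6009
SE(ȳ_st) = √89.6009 = 9.46578

ȳ_st ≈ 543.221, SE ≈ 9.47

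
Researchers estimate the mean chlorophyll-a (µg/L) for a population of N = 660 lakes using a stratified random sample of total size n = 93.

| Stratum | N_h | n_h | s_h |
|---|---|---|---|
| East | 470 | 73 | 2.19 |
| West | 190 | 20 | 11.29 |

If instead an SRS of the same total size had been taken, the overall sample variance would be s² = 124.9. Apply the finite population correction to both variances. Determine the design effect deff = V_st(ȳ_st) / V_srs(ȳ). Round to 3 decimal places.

deff ≈ 0.434

V̂(ȳ_st) = Σ W_h² (1 − n_h/N_h) s_h²/n_h, with W_h = N_h/N and N = 660:
  stratum East: (470/660)²·(1 − 73/470)·2.19²/73 = 0.0281427
  stratum West: (190/660)²·(1 − 20/190)·11.29²/20 = 0.472577
V_st = 0.50072
V_srs = (1 − 93/660)·124.9/93 = 1.15377
deff = V_st / V_srs = 0.50072/1.15377 = 0.4340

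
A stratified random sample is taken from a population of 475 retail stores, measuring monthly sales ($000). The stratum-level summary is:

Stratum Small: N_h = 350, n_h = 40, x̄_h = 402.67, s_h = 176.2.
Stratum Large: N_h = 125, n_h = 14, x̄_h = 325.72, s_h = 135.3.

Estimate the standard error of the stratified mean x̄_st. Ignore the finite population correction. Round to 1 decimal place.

V̂(x̄_st) = Σ W_h² s_h²/n_h, with W_h = N_h/N and N = 475:
  stratum Small: (350/475)²·176.2²/40 = 421.406
  stratum Large: (125/475)²·135.3²/14 = 90.5525
V̂(x̄_st) = 511.958
SE(x̄_st) = √511.958 = 22.6265

SE(x̄_st) ≈ 22.6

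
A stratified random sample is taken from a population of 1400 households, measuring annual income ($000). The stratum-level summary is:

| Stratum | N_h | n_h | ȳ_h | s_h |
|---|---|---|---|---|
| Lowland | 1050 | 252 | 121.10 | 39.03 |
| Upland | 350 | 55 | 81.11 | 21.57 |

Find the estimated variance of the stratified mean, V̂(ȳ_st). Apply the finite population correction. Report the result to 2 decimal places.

V̂(ȳ_st) = Σ W_h² (1 − n_h/N_h) s_h²/n_h, with W_h = N_h/N and N = 1400:
  stratum Lowland: (1050/1400)²·(1 − 252/1050)·39.03²/252 = 2.58424
  stratum Upland: (350/1400)²·(1 − 55/350)·21.57²/55 = 0.445627
V̂(ȳ_st) = 3.02987

V̂(ȳ_st) ≈ 3.03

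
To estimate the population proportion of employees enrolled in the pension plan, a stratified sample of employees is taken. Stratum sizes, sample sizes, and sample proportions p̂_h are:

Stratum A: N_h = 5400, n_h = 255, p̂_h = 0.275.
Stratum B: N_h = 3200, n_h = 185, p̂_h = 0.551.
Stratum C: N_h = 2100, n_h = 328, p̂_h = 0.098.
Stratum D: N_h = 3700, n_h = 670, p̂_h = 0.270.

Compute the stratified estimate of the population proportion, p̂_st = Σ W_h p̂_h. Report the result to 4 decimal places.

N = 14400; stratum weights W_h = N_h/N.
p̂_st = Σ W_h p̂_h = (5400·0.275 + 3200·0.551 + 2100·0.098 + 3700·0.270)/14400 = 0.30924

p̂_st ≈ 0.3092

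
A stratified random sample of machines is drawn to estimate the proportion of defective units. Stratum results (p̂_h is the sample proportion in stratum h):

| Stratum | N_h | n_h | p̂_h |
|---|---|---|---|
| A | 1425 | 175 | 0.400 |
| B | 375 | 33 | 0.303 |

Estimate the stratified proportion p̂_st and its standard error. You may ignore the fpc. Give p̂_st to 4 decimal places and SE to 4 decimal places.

p̂_st ≈ 0.3798, SE ≈ 0.0339

N = 1800; stratum weights W_h = N_h/N.
p̂_st = Σ W_h p̂_h = (1425·0.400 + 375·0.303)/1800 = 0.37979
V̂(p̂_st) = Σ W_h² p̂_h(1−p̂_h)/(n_h−1):
  stratum A: (1425/1800)²·0.400·0.600/174 = 0.000864464
  stratum B: (375/1800)²·0.303·0.697/32 = 0.000286446
V̂(p̂_st) = 0.00115091; SE = √V̂ = 0.0339251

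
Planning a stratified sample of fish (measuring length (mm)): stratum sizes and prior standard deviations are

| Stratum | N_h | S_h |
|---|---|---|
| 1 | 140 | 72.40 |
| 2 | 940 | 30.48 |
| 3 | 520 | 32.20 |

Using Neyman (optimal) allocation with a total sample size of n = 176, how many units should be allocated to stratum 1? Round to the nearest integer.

32

Neyman allocation: n_h = n · N_h S_h / Σ N_i S_i, with n = 176.
  stratum 1: N_h·S_h = 140·72.40 = 10136.00
  stratum 2: N_h·S_h = 940·30.48 = 28651.20
  stratum 3: N_h·S_h = 520·32.20 = 16744.00
Σ N_h S_h = 55531.20
n for stratum 1 = 176·10136.00/55531.20 = 32.125 → 32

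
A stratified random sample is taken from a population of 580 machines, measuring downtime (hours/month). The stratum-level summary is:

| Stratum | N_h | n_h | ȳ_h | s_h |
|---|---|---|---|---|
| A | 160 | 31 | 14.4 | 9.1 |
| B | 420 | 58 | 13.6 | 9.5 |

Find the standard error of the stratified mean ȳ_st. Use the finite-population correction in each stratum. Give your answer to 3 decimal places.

SE(ȳ_st) ≈ 0.931

V̂(ȳ_st) = Σ W_h² (1 − n_h/N_h) s_h²/n_h, with W_h = N_h/N and N = 580:
  stratum A: (160/580)²·(1 − 31/160)·9.1²/31 = 0.163898
  stratum B: (420/580)²·(1 − 58/420)·9.5²/58 = 0.703268
V̂(ȳ_st) = 0.867167
SE(ȳ_st) = √0.867167 = 0.931218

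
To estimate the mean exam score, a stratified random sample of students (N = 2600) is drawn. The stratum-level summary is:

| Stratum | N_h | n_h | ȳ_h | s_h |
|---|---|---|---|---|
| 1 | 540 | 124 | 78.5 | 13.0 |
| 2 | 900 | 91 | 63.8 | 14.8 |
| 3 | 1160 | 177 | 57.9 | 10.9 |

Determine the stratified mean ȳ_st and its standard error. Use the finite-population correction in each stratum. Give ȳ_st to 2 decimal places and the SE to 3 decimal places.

ȳ_st = Σ W_h ȳ_h = (540·78.5 + 900·63.8 + 1160·57.9)/2600 = 64.22077
V̂(ȳ_st) = Σ W_h² (1 − n_h/N_h) s_h²/n_h, with W_h = N_h/N and N = 2600:
  stratum 1: (540/2600)²·(1 − 124/540)·13.0²/124 = 0.0452903
  stratum 2: (900/2600)²·(1 − 91/900)·14.8²/91 = 0.259255
  stratum 3: (1160/2600)²·(1 − 177/1160)·10.9²/177 = 0.113226
V̂(ȳ_st) = 0.41777
SE(ȳ_st) = √0.41777 = 0.646352

ȳ_st ≈ 64.22, SE ≈ 0.646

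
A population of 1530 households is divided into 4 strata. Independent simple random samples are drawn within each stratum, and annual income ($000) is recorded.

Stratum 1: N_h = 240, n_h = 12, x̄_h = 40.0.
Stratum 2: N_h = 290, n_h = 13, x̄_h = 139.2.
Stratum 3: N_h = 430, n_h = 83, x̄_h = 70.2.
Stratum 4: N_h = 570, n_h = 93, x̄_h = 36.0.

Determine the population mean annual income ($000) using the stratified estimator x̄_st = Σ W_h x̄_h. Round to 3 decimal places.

N = Σ N_h = 1530. Stratum weights W_h = N_h/N.
x̄_st = (240·40.0 + 290·139.2 + 430·70.2 + 570·36.0) / 1530 = 65.80000

x̄_st ≈ 65.800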